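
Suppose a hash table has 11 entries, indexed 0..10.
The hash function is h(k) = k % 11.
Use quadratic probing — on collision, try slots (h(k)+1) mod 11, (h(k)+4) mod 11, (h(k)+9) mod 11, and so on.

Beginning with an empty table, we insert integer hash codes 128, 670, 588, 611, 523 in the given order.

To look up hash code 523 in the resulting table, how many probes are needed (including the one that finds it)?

Insert 128: h=7, slot 7 empty → index 7.
Insert 670: h=10, slot 10 empty → index 10.
Insert 588: h=5, slot 5 empty → index 5.
Insert 611: h=6, slot 6 empty → index 6.
Insert 523: h=6, slots 6,7,10 occupied → index 4.
Table: [_, _, _, _, 523, 588, 611, 128, _, _, 670]
Lookup 523: h=6, probe 6,7,10,4 → found at 4.

4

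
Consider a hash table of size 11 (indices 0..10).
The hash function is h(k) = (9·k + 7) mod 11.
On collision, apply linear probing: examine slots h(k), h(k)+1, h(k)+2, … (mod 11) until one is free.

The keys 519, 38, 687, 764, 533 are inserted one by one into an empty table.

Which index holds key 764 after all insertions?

10

519 hashes to 3; slot 3 is free → place at 3.
38 hashes to 8; slot 8 is free → place at 8.
687 hashes to 8; 8 taken → place at 9.
764 hashes to 8; 8,9 taken → place at 10.
533 hashes to 8; 8,9,10 taken → place at 0.
Table: [533, -, -, 519, -, -, -, -, 38, 687, 764]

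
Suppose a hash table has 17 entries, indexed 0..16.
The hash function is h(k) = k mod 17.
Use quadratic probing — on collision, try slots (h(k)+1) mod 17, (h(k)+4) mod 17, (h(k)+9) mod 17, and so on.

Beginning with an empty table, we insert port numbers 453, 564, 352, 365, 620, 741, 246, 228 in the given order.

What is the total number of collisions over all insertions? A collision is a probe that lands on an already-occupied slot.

Insert 453: h=11, slot 11 empty -> index 11.
Insert 564: h=3, slot 3 empty -> index 3.
Insert 352: h=12, slot 12 empty -> index 12.
Insert 365: h=8, slot 8 empty -> index 8.
Insert 620: h=8, slot 8 occupied -> index 9.
Insert 741: h=10, slot 10 empty -> index 10.
Insert 246: h=8, slots 8,9,12 occupied -> index 0.
Insert 228: h=7, slot 7 empty -> index 7.
Table: [246, ∅, ∅, 564, ∅, ∅, ∅, 228, 365, 620, 741, 453, 352, ∅, ∅, ∅, ∅]

4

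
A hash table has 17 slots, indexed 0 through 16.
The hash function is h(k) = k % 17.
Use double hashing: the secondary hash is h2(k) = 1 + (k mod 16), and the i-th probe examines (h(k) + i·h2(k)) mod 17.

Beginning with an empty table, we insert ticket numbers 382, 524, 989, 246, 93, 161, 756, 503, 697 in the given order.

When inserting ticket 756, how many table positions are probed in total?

382 hashes to 8; slot 8 is free => place at 8.
524 hashes to 14; slot 14 is free => place at 14.
989 hashes to 3; slot 3 is free => place at 3.
246 hashes to 8, h2=7; 8 taken => place at 15.
93 hashes to 8, h2=14; 8 taken => place at 5.
161 hashes to 8, h2=2; 8 taken => place at 10.
756 hashes to 8, h2=5; 8 taken => place at 13.
503 hashes to 10, h2=8; 10 taken => place at 1.
697 hashes to 0; slot 0 is free => place at 0.
Table: [697, 503, -, 989, -, 93, -, -, 382, -, 161, -, -, 756, 524, 246, -]

2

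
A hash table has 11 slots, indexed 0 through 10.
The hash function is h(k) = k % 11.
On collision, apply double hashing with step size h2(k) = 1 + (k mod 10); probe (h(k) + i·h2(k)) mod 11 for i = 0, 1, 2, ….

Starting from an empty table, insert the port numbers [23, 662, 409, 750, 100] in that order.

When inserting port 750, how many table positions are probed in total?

Insert 23: h=1, slot 1 empty -> index 1.
Insert 662: h=2, slot 2 empty -> index 2.
Insert 409: h=2, h2=10, slots 2,1 occupied -> index 0.
Insert 750: h=2, h2=1, slot 2 occupied -> index 3.
Insert 100: h=1, h2=1, slots 1,2,3 occupied -> index 4.
Table: [409, 23, 662, 750, 100, ∅, ∅, ∅, ∅, ∅, ∅]

2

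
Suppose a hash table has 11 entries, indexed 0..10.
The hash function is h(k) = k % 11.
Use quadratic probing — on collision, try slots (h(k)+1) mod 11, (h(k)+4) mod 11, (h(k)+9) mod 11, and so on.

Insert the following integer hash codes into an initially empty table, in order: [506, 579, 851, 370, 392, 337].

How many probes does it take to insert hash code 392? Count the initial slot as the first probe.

4

506 hashes to 0; slot 0 is free → place at 0.
579 hashes to 7; slot 7 is free → place at 7.
851 hashes to 4; slot 4 is free → place at 4.
370 hashes to 7; 7 taken → place at 8.
392 hashes to 7; 7,8,0 taken → place at 5.
337 hashes to 7; 7,8,0,5 taken → place at 1.
Table: [506, 337, —, —, 851, 392, —, 579, 370, —, —]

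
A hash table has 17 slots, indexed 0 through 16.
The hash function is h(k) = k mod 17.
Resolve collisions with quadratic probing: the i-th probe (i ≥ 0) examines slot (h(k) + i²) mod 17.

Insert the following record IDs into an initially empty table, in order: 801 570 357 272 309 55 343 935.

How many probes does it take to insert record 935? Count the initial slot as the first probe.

801: h=2 => slot 2
570: h=9 => slot 9
357: h=0 => slot 0
272: h=0, probe 0,1 => slot 1
309: h=3 => slot 3
55: h=4 => slot 4
343: h=3, probe 3,4,7 => slot 7
935: h=0, probe 0,1,4,9,16 => slot 16
Table: [357, 272, 801, 309, 55, _, _, 343, _, 570, _, _, _, _, _, _, 935]

5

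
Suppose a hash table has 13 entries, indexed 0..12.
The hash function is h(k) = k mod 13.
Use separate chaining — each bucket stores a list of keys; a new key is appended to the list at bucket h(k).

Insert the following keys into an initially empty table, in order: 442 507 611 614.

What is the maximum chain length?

3

442 → bucket 0
507 → bucket 0 (collision)
611 → bucket 0 (collision)
614 → bucket 3
Final buckets:
0: 442 -> 507 -> 611
1: ∅
2: ∅
3: 614
4: ∅
5: ∅
6: ∅
7: ∅
8: ∅
9: ∅
10: ∅
11: ∅
12: ∅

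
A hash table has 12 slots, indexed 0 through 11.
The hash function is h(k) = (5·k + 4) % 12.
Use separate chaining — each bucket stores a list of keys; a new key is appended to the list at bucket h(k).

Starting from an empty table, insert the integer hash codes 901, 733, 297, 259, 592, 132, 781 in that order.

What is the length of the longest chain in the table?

3

Insert 901: h=9, bucket 9 empty → new chain.
Insert 733: h=9, bucket 9 nonempty → append to chain.
Insert 297: h=1, bucket 1 empty → new chain.
Insert 259: h=3, bucket 3 empty → new chain.
Insert 592: h=0, bucket 0 empty → new chain.
Insert 132: h=4, bucket 4 empty → new chain.
Insert 781: h=9, bucket 9 nonempty → append to chain.
Final buckets:
0: 592
1: 297
2: _
3: 259
4: 132
5: _
6: _
7: _
8: _
9: 901 -> 733 -> 781
10: _
11: _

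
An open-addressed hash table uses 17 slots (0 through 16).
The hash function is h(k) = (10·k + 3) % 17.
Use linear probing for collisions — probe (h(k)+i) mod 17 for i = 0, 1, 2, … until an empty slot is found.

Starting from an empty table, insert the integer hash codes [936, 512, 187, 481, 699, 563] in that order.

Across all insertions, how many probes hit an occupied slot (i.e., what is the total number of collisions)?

Insert 936: h=13, slot 13 empty → index 13.
Insert 512: h=6, slot 6 empty → index 6.
Insert 187: h=3, slot 3 empty → index 3.
Insert 481: h=2, slot 2 empty → index 2.
Insert 699: h=6, slot 6 occupied → index 7.
Insert 563: h=6, slots 6,7 occupied → index 8.
Table: [—, —, 481, 187, —, —, 512, 699, 563, —, —, —, —, 936, —, —, —]

3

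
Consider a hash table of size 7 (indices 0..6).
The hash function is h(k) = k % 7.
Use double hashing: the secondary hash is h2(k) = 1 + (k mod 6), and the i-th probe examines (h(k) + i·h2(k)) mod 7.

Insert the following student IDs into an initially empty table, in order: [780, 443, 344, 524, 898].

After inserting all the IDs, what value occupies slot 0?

780: h=3 -> slot 3
443: h=2 -> slot 2
344: h=1 -> slot 1
524: h=6 -> slot 6
898: h=2, h2=5, probe 2,0 -> slot 0
Table: [898, 344, 443, 780, ∅, ∅, 524]

898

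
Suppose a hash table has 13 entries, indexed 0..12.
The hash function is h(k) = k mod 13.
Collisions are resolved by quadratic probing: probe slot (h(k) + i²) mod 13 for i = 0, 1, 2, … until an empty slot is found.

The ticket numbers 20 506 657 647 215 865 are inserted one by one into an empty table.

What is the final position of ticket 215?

20 hashes to 7; slot 7 is free → place at 7.
506 hashes to 12; slot 12 is free → place at 12.
657 hashes to 7; 7 taken → place at 8.
647 hashes to 10; slot 10 is free → place at 10.
215 hashes to 7; 7,8 taken → place at 11.
865 hashes to 7; 7,8,11 taken → place at 3.
Table: [_, _, _, 865, _, _, _, 20, 657, _, 647, 215, 506]

11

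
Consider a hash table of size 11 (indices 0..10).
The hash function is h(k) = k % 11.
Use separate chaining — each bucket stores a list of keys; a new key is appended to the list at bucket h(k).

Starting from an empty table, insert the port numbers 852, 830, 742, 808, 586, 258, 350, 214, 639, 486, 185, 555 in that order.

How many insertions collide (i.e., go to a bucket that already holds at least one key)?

7

Insert 852: h=5, bucket 5 empty -> new chain.
Insert 830: h=5, bucket 5 nonempty -> append to chain.
Insert 742: h=5, bucket 5 nonempty -> append to chain.
Insert 808: h=5, bucket 5 nonempty -> append to chain.
Insert 586: h=3, bucket 3 empty -> new chain.
Insert 258: h=5, bucket 5 nonempty -> append to chain.
Insert 350: h=9, bucket 9 empty -> new chain.
Insert 214: h=5, bucket 5 nonempty -> append to chain.
Insert 639: h=1, bucket 1 empty -> new chain.
Insert 486: h=2, bucket 2 empty -> new chain.
Insert 185: h=9, bucket 9 nonempty -> append to chain.
Insert 555: h=5, bucket 5 nonempty -> append to chain.
Final buckets:
0: .
1: 639
2: 486
3: 586
4: .
5: 852 -> 830 -> 742 -> 808 -> 258 -> 214 -> 555
6: .
7: .
8: .
9: 350 -> 185
10: .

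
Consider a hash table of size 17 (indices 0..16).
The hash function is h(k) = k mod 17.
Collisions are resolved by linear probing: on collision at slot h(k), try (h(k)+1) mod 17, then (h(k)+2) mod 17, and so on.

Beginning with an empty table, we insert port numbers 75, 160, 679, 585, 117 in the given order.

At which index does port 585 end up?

9

75 hashes to 7; slot 7 is free => place at 7.
160 hashes to 7; 7 taken => place at 8.
679 hashes to 16; slot 16 is free => place at 16.
585 hashes to 7; 7,8 taken => place at 9.
117 hashes to 15; slot 15 is free => place at 15.
Table: [., ., ., ., ., ., ., 75, 160, 585, ., ., ., ., ., 117, 679]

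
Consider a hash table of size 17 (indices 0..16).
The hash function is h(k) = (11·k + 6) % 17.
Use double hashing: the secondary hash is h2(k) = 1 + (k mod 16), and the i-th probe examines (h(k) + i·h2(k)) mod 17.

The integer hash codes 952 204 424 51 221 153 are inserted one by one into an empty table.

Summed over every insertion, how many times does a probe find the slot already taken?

4

952: h=6 -> slot 6
204: h=6, h2=13, probe 6,2 -> slot 2
424: h=12 -> slot 12
51: h=6, h2=4, probe 6,10 -> slot 10
221: h=6, h2=14, probe 6,3 -> slot 3
153: h=6, h2=10, probe 6,16 -> slot 16
Table: [—, —, 204, 221, —, —, 952, —, —, —, 51, —, 424, —, —, —, 153]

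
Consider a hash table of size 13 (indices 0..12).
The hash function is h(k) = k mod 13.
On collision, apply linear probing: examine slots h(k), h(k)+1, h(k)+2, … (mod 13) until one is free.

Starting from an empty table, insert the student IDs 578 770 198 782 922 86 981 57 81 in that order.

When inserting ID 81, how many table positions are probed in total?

7

578 hashes to 6; slot 6 is free → place at 6.
770 hashes to 3; slot 3 is free → place at 3.
198 hashes to 3; 3 taken → place at 4.
782 hashes to 2; slot 2 is free → place at 2.
922 hashes to 12; slot 12 is free → place at 12.
86 hashes to 8; slot 8 is free → place at 8.
981 hashes to 6; 6 taken → place at 7.
57 hashes to 5; slot 5 is free → place at 5.
81 hashes to 3; 3,4,5,6,7,8 taken → place at 9.
Table: [-, -, 782, 770, 198, 57, 578, 981, 86, 81, -, -, 922]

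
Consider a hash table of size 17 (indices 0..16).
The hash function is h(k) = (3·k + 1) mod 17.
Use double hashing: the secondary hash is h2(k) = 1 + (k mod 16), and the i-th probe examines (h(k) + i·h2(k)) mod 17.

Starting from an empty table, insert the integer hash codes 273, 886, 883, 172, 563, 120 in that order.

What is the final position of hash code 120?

273: h=4 → slot 4
886: h=7 → slot 7
883: h=15 → slot 15
172: h=7, h2=13, probe 7,3 → slot 3
563: h=7, h2=4, probe 7,11 → slot 11
120: h=4, h2=9, probe 4,13 → slot 13
Table: [_, _, _, 172, 273, _, _, 886, _, _, _, 563, _, 120, _, 883, _]

13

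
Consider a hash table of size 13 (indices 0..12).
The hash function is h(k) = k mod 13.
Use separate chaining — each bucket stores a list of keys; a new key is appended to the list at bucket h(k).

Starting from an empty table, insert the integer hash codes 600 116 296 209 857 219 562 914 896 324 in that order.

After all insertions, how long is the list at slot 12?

600 -> bucket 2
116 -> bucket 12
296 -> bucket 10
209 -> bucket 1
857 -> bucket 12 (collision)
219 -> bucket 11
562 -> bucket 3
914 -> bucket 4
896 -> bucket 12 (collision)
324 -> bucket 12 (collision)
Final buckets:
0: -
1: 209
2: 600
3: 562
4: 914
5: -
6: -
7: -
8: -
9: -
10: 296
11: 219
12: 116 -> 857 -> 896 -> 324

4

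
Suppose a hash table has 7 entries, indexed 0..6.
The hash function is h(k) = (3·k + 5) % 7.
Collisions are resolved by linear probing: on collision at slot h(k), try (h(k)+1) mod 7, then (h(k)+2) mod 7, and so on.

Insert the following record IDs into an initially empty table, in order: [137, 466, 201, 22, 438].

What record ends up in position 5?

137 hashes to 3; slot 3 is free → place at 3.
466 hashes to 3; 3 taken → place at 4.
201 hashes to 6; slot 6 is free → place at 6.
22 hashes to 1; slot 1 is free → place at 1.
438 hashes to 3; 3,4 taken → place at 5.
Table: [., 22, ., 137, 466, 438, 201]

438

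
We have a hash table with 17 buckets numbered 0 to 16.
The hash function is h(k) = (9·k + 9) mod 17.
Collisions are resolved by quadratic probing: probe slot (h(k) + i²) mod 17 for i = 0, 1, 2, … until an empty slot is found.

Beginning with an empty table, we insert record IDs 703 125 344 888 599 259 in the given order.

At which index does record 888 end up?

703 hashes to 12; slot 12 is free → place at 12.
125 hashes to 12; 12 taken → place at 13.
344 hashes to 11; slot 11 is free → place at 11.
888 hashes to 11; 11,12 taken → place at 15.
599 hashes to 11; 11,12,15 taken → place at 3.
259 hashes to 11; 11,12,15,3 taken → place at 10.
Table: [_, _, _, 599, _, _, _, _, _, _, 259, 344, 703, 125, _, 888, _]

15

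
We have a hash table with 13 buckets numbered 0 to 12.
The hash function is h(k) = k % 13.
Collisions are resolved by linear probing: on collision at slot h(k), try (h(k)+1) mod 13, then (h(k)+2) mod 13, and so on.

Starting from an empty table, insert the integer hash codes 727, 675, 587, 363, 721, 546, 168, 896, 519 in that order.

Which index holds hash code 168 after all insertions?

727: h=12 → slot 12
675: h=12, probe 12,0 → slot 0
587: h=2 → slot 2
363: h=12, probe 12,0,1 → slot 1
721: h=6 → slot 6
546: h=0, probe 0,1,2,3 → slot 3
168: h=12, probe 12,0,1,2,3,4 → slot 4
896: h=12, probe 12,0,1,2,3,4,5 → slot 5
519: h=12, probe 12,0,1,2,3,4,5,6,7 → slot 7
Table: [675, 363, 587, 546, 168, 896, 721, 519, _, _, _, _, 727]

4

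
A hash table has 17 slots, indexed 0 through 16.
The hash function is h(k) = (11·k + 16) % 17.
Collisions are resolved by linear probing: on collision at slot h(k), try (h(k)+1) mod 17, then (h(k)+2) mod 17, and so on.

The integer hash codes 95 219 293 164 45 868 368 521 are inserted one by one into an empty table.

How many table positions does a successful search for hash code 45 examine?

95: h=7 → slot 7
219: h=11 → slot 11
293: h=9 → slot 9
164: h=1 → slot 1
45: h=1, probe 1,2 → slot 2
868: h=10 → slot 10
368: h=1, probe 1,2,3 → slot 3
521: h=1, probe 1,2,3,4 → slot 4
Table: [—, 164, 45, 368, 521, —, —, 95, —, 293, 868, 219, —, —, —, —, —]
Lookup 45: h=1, probe 1,2 → found at 2.

2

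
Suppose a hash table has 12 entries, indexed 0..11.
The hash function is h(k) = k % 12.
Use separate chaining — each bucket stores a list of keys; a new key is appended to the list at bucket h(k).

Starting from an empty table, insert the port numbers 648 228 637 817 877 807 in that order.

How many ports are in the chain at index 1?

648 -> bucket 0
228 -> bucket 0 (collision)
637 -> bucket 1
817 -> bucket 1 (collision)
877 -> bucket 1 (collision)
807 -> bucket 3
Final buckets:
0: 648 -> 228
1: 637 -> 817 -> 877
2: —
3: 807
4: —
5: —
6: —
7: —
8: —
9: —
10: —
11: —

3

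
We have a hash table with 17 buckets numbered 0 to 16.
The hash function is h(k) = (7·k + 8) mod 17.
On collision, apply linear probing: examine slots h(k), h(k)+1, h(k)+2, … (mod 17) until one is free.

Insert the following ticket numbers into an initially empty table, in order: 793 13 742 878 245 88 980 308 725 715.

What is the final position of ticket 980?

Insert 793: h=0, slot 0 empty -> index 0.
Insert 13: h=14, slot 14 empty -> index 14.
Insert 742: h=0, slot 0 occupied -> index 1.
Insert 878: h=0, slots 0,1 occupied -> index 2.
Insert 245: h=6, slot 6 empty -> index 6.
Insert 88: h=12, slot 12 empty -> index 12.
Insert 980: h=0, slots 0,1,2 occupied -> index 3.
Insert 308: h=5, slot 5 empty -> index 5.
Insert 725: h=0, slots 0,1,2,3 occupied -> index 4.
Insert 715: h=15, slot 15 empty -> index 15.
Table: [793, 742, 878, 980, 725, 308, 245, —, —, —, —, —, 88, —, 13, 715, —]

3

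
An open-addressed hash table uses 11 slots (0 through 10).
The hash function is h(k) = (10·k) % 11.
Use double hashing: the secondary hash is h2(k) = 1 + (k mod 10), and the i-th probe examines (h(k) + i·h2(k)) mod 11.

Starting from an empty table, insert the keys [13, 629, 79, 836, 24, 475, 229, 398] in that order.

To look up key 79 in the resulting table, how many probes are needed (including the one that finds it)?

3

13 hashes to 9; slot 9 is free → place at 9.
629 hashes to 9, h2=10; 9 taken → place at 8.
79 hashes to 9, h2=10; 9,8 taken → place at 7.
836 hashes to 0; slot 0 is free → place at 0.
24 hashes to 9, h2=5; 9 taken → place at 3.
475 hashes to 9, h2=6; 9 taken → place at 4.
229 hashes to 2; slot 2 is free → place at 2.
398 hashes to 9, h2=9; 9,7 taken → place at 5.
Table: [836, _, 229, 24, 475, 398, _, 79, 629, 13, _]
Lookup 79: h=9, h2=10, probe 9,8,7 → found at 7.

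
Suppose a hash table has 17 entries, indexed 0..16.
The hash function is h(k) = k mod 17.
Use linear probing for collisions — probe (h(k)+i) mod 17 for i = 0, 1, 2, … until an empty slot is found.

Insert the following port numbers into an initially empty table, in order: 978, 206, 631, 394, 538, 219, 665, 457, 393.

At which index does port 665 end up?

978: h=9 => slot 9
206: h=2 => slot 2
631: h=2, probe 2,3 => slot 3
394: h=3, probe 3,4 => slot 4
538: h=11 => slot 11
219: h=15 => slot 15
665: h=2, probe 2,3,4,5 => slot 5
457: h=15, probe 15,16 => slot 16
393: h=2, probe 2,3,4,5,6 => slot 6
Table: [., ., 206, 631, 394, 665, 393, ., ., 978, ., 538, ., ., ., 219, 457]

5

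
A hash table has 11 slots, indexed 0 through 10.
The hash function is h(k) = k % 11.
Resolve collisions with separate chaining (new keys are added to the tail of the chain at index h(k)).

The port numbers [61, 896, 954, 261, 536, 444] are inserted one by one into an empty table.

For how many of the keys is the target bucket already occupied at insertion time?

61 -> bucket 6
896 -> bucket 5
954 -> bucket 8
261 -> bucket 8 (collision)
536 -> bucket 8 (collision)
444 -> bucket 4
Final buckets:
0: -
1: -
2: -
3: -
4: 444
5: 896
6: 61
7: -
8: 954 -> 261 -> 536
9: -
10: -

2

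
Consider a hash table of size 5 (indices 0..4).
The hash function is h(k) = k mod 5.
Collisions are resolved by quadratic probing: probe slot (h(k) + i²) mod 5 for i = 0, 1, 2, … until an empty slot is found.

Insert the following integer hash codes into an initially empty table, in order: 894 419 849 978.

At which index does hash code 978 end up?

894 hashes to 4; slot 4 is free => place at 4.
419 hashes to 4; 4 taken => place at 0.
849 hashes to 4; 4,0 taken => place at 3.
978 hashes to 3; 3,4 taken => place at 2.
Table: [419, ., 978, 849, 894]

2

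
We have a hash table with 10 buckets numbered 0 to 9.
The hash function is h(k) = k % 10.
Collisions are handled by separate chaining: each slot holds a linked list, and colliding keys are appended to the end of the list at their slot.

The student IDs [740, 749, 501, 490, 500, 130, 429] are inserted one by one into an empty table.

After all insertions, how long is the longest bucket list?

4

740 -> bucket 0
749 -> bucket 9
501 -> bucket 1
490 -> bucket 0 (collision)
500 -> bucket 0 (collision)
130 -> bucket 0 (collision)
429 -> bucket 9 (collision)
Final buckets:
0: 740 -> 490 -> 500 -> 130
1: 501
2: _
3: _
4: _
5: _
6: _
7: _
8: _
9: 749 -> 429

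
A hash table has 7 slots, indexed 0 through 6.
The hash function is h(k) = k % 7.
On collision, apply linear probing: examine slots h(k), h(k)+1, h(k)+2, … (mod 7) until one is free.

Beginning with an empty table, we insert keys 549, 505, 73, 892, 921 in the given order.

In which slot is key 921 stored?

6

549: h=3 → slot 3
505: h=1 → slot 1
73: h=3, probe 3,4 → slot 4
892: h=3, probe 3,4,5 → slot 5
921: h=4, probe 4,5,6 → slot 6
Table: [—, 505, —, 549, 73, 892, 921]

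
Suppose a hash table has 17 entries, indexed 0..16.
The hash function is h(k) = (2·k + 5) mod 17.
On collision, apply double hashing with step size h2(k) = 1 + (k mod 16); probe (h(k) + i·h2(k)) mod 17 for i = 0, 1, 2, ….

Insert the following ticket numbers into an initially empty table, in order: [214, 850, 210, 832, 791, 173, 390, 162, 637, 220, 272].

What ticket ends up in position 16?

220

214 hashes to 8; slot 8 is free => place at 8.
850 hashes to 5; slot 5 is free => place at 5.
210 hashes to 0; slot 0 is free => place at 0.
832 hashes to 3; slot 3 is free => place at 3.
791 hashes to 6; slot 6 is free => place at 6.
173 hashes to 11; slot 11 is free => place at 11.
390 hashes to 3, h2=7; 3 taken => place at 10.
162 hashes to 6, h2=3; 6 taken => place at 9.
637 hashes to 4; slot 4 is free => place at 4.
220 hashes to 3, h2=13; 3 taken => place at 16.
272 hashes to 5, h2=1; 5,6 taken => place at 7.
Table: [210, —, —, 832, 637, 850, 791, 272, 214, 162, 390, 173, —, —, —, —, 220]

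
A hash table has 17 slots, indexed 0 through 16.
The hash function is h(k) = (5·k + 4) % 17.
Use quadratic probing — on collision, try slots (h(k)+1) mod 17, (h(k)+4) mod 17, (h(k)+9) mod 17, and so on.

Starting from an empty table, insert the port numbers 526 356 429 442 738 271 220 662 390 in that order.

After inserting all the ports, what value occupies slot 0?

356

Insert 526: h=16, slot 16 empty => index 16.
Insert 356: h=16, slot 16 occupied => index 0.
Insert 429: h=7, slot 7 empty => index 7.
Insert 442: h=4, slot 4 empty => index 4.
Insert 738: h=5, slot 5 empty => index 5.
Insert 271: h=16, slots 16,0 occupied => index 3.
Insert 220: h=16, slots 16,0,3 occupied => index 8.
Insert 662: h=16, slots 16,0,3,8 occupied => index 15.
Insert 390: h=16, slots 16,0,3,8,15,7 occupied => index 1.
Table: [356, 390, ., 271, 442, 738, ., 429, 220, ., ., ., ., ., ., 662, 526]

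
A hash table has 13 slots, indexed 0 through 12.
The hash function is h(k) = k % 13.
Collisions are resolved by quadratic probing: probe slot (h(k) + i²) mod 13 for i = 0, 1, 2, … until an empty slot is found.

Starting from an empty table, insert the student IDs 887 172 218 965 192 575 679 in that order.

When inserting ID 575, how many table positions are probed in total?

4

Insert 887: h=3, slot 3 empty → index 3.
Insert 172: h=3, slot 3 occupied → index 4.
Insert 218: h=10, slot 10 empty → index 10.
Insert 965: h=3, slots 3,4 occupied → index 7.
Insert 192: h=10, slot 10 occupied → index 11.
Insert 575: h=3, slots 3,4,7 occupied → index 12.
Insert 679: h=3, slots 3,4,7,12 occupied → index 6.
Table: [—, —, —, 887, 172, —, 679, 965, —, —, 218, 192, 575]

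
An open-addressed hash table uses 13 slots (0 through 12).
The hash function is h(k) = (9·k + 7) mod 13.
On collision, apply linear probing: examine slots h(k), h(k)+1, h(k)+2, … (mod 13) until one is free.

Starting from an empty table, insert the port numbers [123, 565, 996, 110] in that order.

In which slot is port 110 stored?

11

123 hashes to 9; slot 9 is free -> place at 9.
565 hashes to 9; 9 taken -> place at 10.
996 hashes to 1; slot 1 is free -> place at 1.
110 hashes to 9; 9,10 taken -> place at 11.
Table: [., 996, ., ., ., ., ., ., ., 123, 565, 110, .]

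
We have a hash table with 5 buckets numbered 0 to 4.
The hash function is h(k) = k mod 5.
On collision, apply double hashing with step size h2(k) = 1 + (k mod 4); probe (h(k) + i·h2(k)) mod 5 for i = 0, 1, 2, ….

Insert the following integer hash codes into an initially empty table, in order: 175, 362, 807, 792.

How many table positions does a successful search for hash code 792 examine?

175: h=0 → slot 0
362: h=2 → slot 2
807: h=2, h2=4, probe 2,1 → slot 1
792: h=2, h2=1, probe 2,3 → slot 3
Table: [175, 807, 362, 792, ∅]
Lookup 792: h=2, h2=1, probe 2,3 → found at 3.

2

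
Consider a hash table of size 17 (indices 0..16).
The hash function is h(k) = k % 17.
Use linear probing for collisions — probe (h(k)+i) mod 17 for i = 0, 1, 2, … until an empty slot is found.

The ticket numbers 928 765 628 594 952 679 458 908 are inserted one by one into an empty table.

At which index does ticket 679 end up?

928 hashes to 10; slot 10 is free -> place at 10.
765 hashes to 0; slot 0 is free -> place at 0.
628 hashes to 16; slot 16 is free -> place at 16.
594 hashes to 16; 16,0 taken -> place at 1.
952 hashes to 0; 0,1 taken -> place at 2.
679 hashes to 16; 16,0,1,2 taken -> place at 3.
458 hashes to 16; 16,0,1,2,3 taken -> place at 4.
908 hashes to 7; slot 7 is free -> place at 7.
Table: [765, 594, 952, 679, 458, _, _, 908, _, _, 928, _, _, _, _, _, 628]

3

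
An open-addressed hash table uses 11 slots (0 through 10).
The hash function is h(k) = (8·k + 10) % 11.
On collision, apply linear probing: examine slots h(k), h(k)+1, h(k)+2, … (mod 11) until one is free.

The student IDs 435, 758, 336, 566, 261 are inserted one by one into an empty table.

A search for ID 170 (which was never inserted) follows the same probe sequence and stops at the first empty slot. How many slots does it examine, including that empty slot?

435 hashes to 3; slot 3 is free -> place at 3.
758 hashes to 2; slot 2 is free -> place at 2.
336 hashes to 3; 3 taken -> place at 4.
566 hashes to 6; slot 6 is free -> place at 6.
261 hashes to 8; slot 8 is free -> place at 8.
Table: [∅, ∅, 758, 435, 336, ∅, 566, ∅, 261, ∅, ∅]
Lookup 170: h=6, probe 6,7 → slot 7 empty, not found.

2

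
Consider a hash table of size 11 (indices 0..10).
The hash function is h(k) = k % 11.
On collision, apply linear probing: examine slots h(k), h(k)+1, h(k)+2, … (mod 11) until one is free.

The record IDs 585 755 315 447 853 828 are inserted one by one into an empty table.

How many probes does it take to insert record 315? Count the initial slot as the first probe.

2

585: h=2 => slot 2
755: h=7 => slot 7
315: h=7, probe 7,8 => slot 8
447: h=7, probe 7,8,9 => slot 9
853: h=6 => slot 6
828: h=3 => slot 3
Table: [—, —, 585, 828, —, —, 853, 755, 315, 447, —]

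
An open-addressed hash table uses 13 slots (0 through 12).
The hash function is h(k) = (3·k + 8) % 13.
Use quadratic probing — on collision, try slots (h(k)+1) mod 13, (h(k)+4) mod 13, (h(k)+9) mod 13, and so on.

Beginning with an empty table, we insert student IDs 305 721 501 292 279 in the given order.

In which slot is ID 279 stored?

9

Insert 305: h=0, slot 0 empty -> index 0.
Insert 721: h=0, slot 0 occupied -> index 1.
Insert 501: h=3, slot 3 empty -> index 3.
Insert 292: h=0, slots 0,1 occupied -> index 4.
Insert 279: h=0, slots 0,1,4 occupied -> index 9.
Table: [305, 721, ., 501, 292, ., ., ., ., 279, ., ., .]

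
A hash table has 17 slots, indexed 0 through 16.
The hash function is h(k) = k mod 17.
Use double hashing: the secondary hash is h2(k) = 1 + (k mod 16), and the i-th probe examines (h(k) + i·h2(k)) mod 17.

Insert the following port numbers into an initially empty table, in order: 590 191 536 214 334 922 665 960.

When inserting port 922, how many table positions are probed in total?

2

590: h=12 => slot 12
191: h=4 => slot 4
536: h=9 => slot 9
214: h=10 => slot 10
334: h=11 => slot 11
922: h=4, h2=11, probe 4,15 => slot 15
665: h=2 => slot 2
960: h=8 => slot 8
Table: [., ., 665, ., 191, ., ., ., 960, 536, 214, 334, 590, ., ., 922, .]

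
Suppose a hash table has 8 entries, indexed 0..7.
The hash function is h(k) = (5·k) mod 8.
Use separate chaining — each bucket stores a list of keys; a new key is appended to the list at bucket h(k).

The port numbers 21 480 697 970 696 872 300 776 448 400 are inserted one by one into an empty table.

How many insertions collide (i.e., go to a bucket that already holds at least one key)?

Insert 21: h=1, bucket 1 empty → new chain.
Insert 480: h=0, bucket 0 empty → new chain.
Insert 697: h=5, bucket 5 empty → new chain.
Insert 970: h=2, bucket 2 empty → new chain.
Insert 696: h=0, bucket 0 nonempty → append to chain.
Insert 872: h=0, bucket 0 nonempty → append to chain.
Insert 300: h=4, bucket 4 empty → new chain.
Insert 776: h=0, bucket 0 nonempty → append to chain.
Insert 448: h=0, bucket 0 nonempty → append to chain.
Insert 400: h=0, bucket 0 nonempty → append to chain.
Final buckets:
0: 480 -> 696 -> 872 -> 776 -> 448 -> 400
1: 21
2: 970
3: .
4: 300
5: 697
6: .
7: .

5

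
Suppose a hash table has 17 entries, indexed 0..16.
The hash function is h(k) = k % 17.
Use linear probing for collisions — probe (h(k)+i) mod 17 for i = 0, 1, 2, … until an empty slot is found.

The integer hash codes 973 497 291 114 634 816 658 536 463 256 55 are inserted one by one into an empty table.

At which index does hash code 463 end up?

973 hashes to 4; slot 4 is free → place at 4.
497 hashes to 4; 4 taken → place at 5.
291 hashes to 2; slot 2 is free → place at 2.
114 hashes to 12; slot 12 is free → place at 12.
634 hashes to 5; 5 taken → place at 6.
816 hashes to 0; slot 0 is free → place at 0.
658 hashes to 12; 12 taken → place at 13.
536 hashes to 9; slot 9 is free → place at 9.
463 hashes to 4; 4,5,6 taken → place at 7.
256 hashes to 1; slot 1 is free → place at 1.
55 hashes to 4; 4,5,6,7 taken → place at 8.
Table: [816, 256, 291, —, 973, 497, 634, 463, 55, 536, —, —, 114, 658, —, —, —]

7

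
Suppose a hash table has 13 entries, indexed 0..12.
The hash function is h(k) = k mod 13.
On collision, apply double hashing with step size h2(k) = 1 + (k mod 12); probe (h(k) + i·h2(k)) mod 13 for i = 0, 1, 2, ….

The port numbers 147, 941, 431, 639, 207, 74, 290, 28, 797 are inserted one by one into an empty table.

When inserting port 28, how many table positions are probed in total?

Insert 147: h=4, slot 4 empty -> index 4.
Insert 941: h=5, slot 5 empty -> index 5.
Insert 431: h=2, slot 2 empty -> index 2.
Insert 639: h=2, h2=4, slot 2 occupied -> index 6.
Insert 207: h=12, slot 12 empty -> index 12.
Insert 74: h=9, slot 9 empty -> index 9.
Insert 290: h=4, h2=3, slot 4 occupied -> index 7.
Insert 28: h=2, h2=5, slots 2,7,12,4,9 occupied -> index 1.
Insert 797: h=4, h2=6, slot 4 occupied -> index 10.
Table: [∅, 28, 431, ∅, 147, 941, 639, 290, ∅, 74, 797, ∅, 207]

6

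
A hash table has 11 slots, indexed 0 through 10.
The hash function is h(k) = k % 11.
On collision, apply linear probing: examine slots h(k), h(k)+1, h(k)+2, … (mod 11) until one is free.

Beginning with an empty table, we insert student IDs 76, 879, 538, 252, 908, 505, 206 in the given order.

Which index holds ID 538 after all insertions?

1

Insert 76: h=10, slot 10 empty → index 10.
Insert 879: h=10, slot 10 occupied → index 0.
Insert 538: h=10, slots 10,0 occupied → index 1.
Insert 252: h=10, slots 10,0,1 occupied → index 2.
Insert 908: h=6, slot 6 empty → index 6.
Insert 505: h=10, slots 10,0,1,2 occupied → index 3.
Insert 206: h=8, slot 8 empty → index 8.
Table: [879, 538, 252, 505, ∅, ∅, 908, ∅, 206, ∅, 76]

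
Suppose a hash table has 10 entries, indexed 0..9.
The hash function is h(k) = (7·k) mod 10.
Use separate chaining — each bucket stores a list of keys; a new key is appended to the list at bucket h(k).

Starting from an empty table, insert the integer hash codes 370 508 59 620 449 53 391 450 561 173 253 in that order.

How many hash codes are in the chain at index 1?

Insert 370: h=0, bucket 0 empty -> new chain.
Insert 508: h=6, bucket 6 empty -> new chain.
Insert 59: h=3, bucket 3 empty -> new chain.
Insert 620: h=0, bucket 0 nonempty -> append to chain.
Insert 449: h=3, bucket 3 nonempty -> append to chain.
Insert 53: h=1, bucket 1 empty -> new chain.
Insert 391: h=7, bucket 7 empty -> new chain.
Insert 450: h=0, bucket 0 nonempty -> append to chain.
Insert 561: h=7, bucket 7 nonempty -> append to chain.
Insert 173: h=1, bucket 1 nonempty -> append to chain.
Insert 253: h=1, bucket 1 nonempty -> append to chain.
Final buckets:
0: 370 -> 620 -> 450
1: 53 -> 173 -> 253
2: ∅
3: 59 -> 449
4: ∅
5: ∅
6: 508
7: 391 -> 561
8: ∅
9: ∅

3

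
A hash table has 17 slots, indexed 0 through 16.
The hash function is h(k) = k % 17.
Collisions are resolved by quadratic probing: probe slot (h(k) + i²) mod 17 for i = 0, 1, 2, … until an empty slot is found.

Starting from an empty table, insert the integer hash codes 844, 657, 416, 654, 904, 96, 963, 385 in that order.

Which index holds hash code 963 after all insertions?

Insert 844: h=11, slot 11 empty → index 11.
Insert 657: h=11, slot 11 occupied → index 12.
Insert 416: h=8, slot 8 empty → index 8.
Insert 654: h=8, slot 8 occupied → index 9.
Insert 904: h=3, slot 3 empty → index 3.
Insert 96: h=11, slots 11,12 occupied → index 15.
Insert 963: h=11, slots 11,12,15,3 occupied → index 10.
Insert 385: h=11, slots 11,12,15,3,10 occupied → index 2.
Table: [., ., 385, 904, ., ., ., ., 416, 654, 963, 844, 657, ., ., 96, .]

10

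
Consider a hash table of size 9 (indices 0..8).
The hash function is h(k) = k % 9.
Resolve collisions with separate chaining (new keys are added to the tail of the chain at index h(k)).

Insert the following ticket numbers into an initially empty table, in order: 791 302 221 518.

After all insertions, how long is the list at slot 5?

Insert 791: h=8, bucket 8 empty -> new chain.
Insert 302: h=5, bucket 5 empty -> new chain.
Insert 221: h=5, bucket 5 nonempty -> append to chain.
Insert 518: h=5, bucket 5 nonempty -> append to chain.
Final buckets:
0: —
1: —
2: —
3: —
4: —
5: 302 -> 221 -> 518
6: —
7: —
8: 791

3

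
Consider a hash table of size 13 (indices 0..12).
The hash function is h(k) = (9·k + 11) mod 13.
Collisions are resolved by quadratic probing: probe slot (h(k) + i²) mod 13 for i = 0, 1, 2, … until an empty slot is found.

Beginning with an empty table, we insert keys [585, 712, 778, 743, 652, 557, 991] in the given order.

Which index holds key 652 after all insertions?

585 hashes to 11; slot 11 is free → place at 11.
712 hashes to 10; slot 10 is free → place at 10.
778 hashes to 6; slot 6 is free → place at 6.
743 hashes to 3; slot 3 is free → place at 3.
652 hashes to 3; 3 taken → place at 4.
557 hashes to 6; 6 taken → place at 7.
991 hashes to 12; slot 12 is free → place at 12.
Table: [∅, ∅, ∅, 743, 652, ∅, 778, 557, ∅, ∅, 712, 585, 991]

4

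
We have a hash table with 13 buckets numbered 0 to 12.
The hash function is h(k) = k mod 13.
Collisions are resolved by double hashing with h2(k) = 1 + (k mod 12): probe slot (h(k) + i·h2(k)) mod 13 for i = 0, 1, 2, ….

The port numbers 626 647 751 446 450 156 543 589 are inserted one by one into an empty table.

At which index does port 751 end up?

Insert 626: h=2, slot 2 empty => index 2.
Insert 647: h=10, slot 10 empty => index 10.
Insert 751: h=10, h2=8, slot 10 occupied => index 5.
Insert 446: h=4, slot 4 empty => index 4.
Insert 450: h=8, slot 8 empty => index 8.
Insert 156: h=0, slot 0 empty => index 0.
Insert 543: h=10, h2=4, slot 10 occupied => index 1.
Insert 589: h=4, h2=2, slot 4 occupied => index 6.
Table: [156, 543, 626, —, 446, 751, 589, —, 450, —, 647, —, —]

5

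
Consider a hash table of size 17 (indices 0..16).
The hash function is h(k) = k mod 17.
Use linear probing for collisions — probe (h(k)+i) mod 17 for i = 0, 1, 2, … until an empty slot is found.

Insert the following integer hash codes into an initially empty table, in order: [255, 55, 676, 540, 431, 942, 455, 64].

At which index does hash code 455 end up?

255 hashes to 0; slot 0 is free -> place at 0.
55 hashes to 4; slot 4 is free -> place at 4.
676 hashes to 13; slot 13 is free -> place at 13.
540 hashes to 13; 13 taken -> place at 14.
431 hashes to 6; slot 6 is free -> place at 6.
942 hashes to 7; slot 7 is free -> place at 7.
455 hashes to 13; 13,14 taken -> place at 15.
64 hashes to 13; 13,14,15 taken -> place at 16.
Table: [255, _, _, _, 55, _, 431, 942, _, _, _, _, _, 676, 540, 455, 64]

15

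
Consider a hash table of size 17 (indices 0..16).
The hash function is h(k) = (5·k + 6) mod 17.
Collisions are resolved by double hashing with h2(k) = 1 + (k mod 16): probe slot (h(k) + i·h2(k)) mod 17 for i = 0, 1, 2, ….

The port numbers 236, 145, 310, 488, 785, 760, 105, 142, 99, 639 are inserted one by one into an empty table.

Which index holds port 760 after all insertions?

7

236 hashes to 13; slot 13 is free -> place at 13.
145 hashes to 0; slot 0 is free -> place at 0.
310 hashes to 9; slot 9 is free -> place at 9.
488 hashes to 15; slot 15 is free -> place at 15.
785 hashes to 4; slot 4 is free -> place at 4.
760 hashes to 15, h2=9; 15 taken -> place at 7.
105 hashes to 4, h2=10; 4 taken -> place at 14.
142 hashes to 2; slot 2 is free -> place at 2.
99 hashes to 8; slot 8 is free -> place at 8.
639 hashes to 5; slot 5 is free -> place at 5.
Table: [145, _, 142, _, 785, 639, _, 760, 99, 310, _, _, _, 236, 105, 488, _]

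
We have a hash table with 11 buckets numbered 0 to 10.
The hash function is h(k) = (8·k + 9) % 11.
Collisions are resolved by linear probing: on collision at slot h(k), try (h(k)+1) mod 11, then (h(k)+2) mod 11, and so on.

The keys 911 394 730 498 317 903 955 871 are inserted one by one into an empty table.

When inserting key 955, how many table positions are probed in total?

Insert 911: h=4, slot 4 empty -> index 4.
Insert 394: h=4, slot 4 occupied -> index 5.
Insert 730: h=8, slot 8 empty -> index 8.
Insert 498: h=0, slot 0 empty -> index 0.
Insert 317: h=4, slots 4,5 occupied -> index 6.
Insert 903: h=6, slot 6 occupied -> index 7.
Insert 955: h=4, slots 4,5,6,7,8 occupied -> index 9.
Insert 871: h=3, slot 3 empty -> index 3.
Table: [498, -, -, 871, 911, 394, 317, 903, 730, 955, -]

6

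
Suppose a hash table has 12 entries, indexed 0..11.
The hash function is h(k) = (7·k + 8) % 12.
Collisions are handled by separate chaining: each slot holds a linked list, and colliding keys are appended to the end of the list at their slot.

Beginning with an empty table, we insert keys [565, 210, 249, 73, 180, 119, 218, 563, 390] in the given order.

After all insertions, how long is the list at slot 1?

565 -> bucket 3
210 -> bucket 2
249 -> bucket 11
73 -> bucket 3 (collision)
180 -> bucket 8
119 -> bucket 1
218 -> bucket 10
563 -> bucket 1 (collision)
390 -> bucket 2 (collision)
Final buckets:
0: ∅
1: 119 -> 563
2: 210 -> 390
3: 565 -> 73
4: ∅
5: ∅
6: ∅
7: ∅
8: 180
9: ∅
10: 218
11: 249

2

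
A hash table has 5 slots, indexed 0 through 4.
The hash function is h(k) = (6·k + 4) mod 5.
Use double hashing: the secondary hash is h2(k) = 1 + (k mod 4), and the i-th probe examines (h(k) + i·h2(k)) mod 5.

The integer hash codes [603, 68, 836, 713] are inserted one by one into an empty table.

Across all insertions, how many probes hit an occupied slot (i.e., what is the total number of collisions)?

603 hashes to 2; slot 2 is free -> place at 2.
68 hashes to 2, h2=1; 2 taken -> place at 3.
836 hashes to 0; slot 0 is free -> place at 0.
713 hashes to 2, h2=2; 2 taken -> place at 4.
Table: [836, —, 603, 68, 713]

2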